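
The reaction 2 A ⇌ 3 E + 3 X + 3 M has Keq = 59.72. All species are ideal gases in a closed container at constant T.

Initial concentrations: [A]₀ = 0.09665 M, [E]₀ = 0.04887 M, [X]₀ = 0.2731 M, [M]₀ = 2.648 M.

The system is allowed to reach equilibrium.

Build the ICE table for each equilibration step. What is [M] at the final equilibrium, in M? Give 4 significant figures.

[M]_eq = 2.776 M

Q₀ = 0.004725 vs Keq = 59.72 ⇒ Q<K, forward
Step 1:
                   A          E          X          M
  init       0.09665    0.04887     0.2731      2.648
  Δ         -0.08534      0.128      0.128      0.128
  eq         0.01131     0.1769     0.4011      2.776
  solve Keq expr → x = 0.04267; check Q = 59.72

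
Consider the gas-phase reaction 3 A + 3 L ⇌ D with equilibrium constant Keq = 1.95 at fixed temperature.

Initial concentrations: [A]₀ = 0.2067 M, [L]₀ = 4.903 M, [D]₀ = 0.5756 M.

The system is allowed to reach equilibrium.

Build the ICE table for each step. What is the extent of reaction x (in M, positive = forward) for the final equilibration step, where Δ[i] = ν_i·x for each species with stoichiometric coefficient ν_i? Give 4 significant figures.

x = 0.02242 M

Q₀ = 0.553 vs Keq = 1.95 ⇒ Q<K, forward
Step 1:
                   A          L          D
  Initial     0.2067      4.903     0.5756
  Change    -0.06725   -0.06725    0.02242
  Equil       0.1395      4.836      0.598
  solve Keq expr → x = 0.02242; check Q = 1.95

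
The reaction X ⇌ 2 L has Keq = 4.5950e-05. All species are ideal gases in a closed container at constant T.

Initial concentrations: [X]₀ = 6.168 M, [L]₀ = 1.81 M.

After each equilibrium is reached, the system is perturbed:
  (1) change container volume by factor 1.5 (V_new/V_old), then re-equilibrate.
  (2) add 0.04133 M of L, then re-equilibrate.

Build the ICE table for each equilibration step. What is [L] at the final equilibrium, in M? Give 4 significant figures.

Q₀ = 0.5311 vs Keq = 4.5950e-05 ⇒ Q>K, reverse
Step 1:
                    X           L
  I             6.168        1.81
  C             0.896      -1.792
  E             7.064     0.01802
  solve Keq expr → x = -0.896; check Q = 4.5950e-05
Then change container volume by factor 1.5 (V_new/V_old).
Step 2:
                    X           L
  I             4.709     0.01201
  C         -0.001349    0.002697
  E             4.708     0.01471
  solve Keq expr → x = 0.001349; check Q = 4.5950e-05
Then add 0.04133 M of L.
Step 3:
                    X           L
  I             4.708     0.05604
  C           0.02065     -0.0413
  E             4.729     0.01474
  solve Keq expr → x = -0.02065; check Q = 4.5950e-05

[L]_eq = 0.01474 M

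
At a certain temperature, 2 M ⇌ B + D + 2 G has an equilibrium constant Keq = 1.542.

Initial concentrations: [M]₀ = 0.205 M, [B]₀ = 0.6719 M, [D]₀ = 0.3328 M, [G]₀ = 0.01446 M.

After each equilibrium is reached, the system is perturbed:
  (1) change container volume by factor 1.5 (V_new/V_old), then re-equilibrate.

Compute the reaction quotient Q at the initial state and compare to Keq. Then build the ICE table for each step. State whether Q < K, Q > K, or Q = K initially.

Q₀ = 0.001113 vs Keq = 1.542 ⇒ Q<K, forward
Step 1:
                    M           B           D           G
  init          0.205      0.6719      0.3328     0.01446
  Δ            -0.138       0.069       0.069       0.138
  eq          0.06699      0.7409      0.4018      0.1525
  solve Keq expr → x = 0.069; check Q = 1.542
Then change container volume by factor 1.5 (V_new/V_old).
Step 2:
                    M           B           D           G
  init        0.04466      0.4939      0.2679      0.1016
  Δ          -0.01111    0.005553    0.005553     0.01111
  eq          0.03356      0.4995      0.2734      0.1128
  solve Keq expr → x = 0.005553; check Q = 1.542

Q₀ = 0.001113; Q < K (proceeds forward)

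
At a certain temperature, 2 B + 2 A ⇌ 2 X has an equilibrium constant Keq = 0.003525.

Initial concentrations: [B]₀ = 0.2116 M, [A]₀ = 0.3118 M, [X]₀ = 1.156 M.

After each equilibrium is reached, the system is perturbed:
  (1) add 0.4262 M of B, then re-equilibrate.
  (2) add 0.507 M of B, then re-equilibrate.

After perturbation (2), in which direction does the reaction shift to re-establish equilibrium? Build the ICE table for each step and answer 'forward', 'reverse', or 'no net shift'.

Q₀ = 307 vs Keq = 0.003525 ⇒ Q>K, reverse
Step 1:
                   B          A          X
  init        0.2116     0.3118      1.156
  Δ            1.053      1.053     -1.053
  eq           1.265      1.365     0.1025
  solve Keq expr → x = -0.5267; check Q = 0.003525
Then add 0.4262 M of B.
Step 2:
                   B          A          X
  init         1.691      1.365     0.1025
  Δ         -0.02928   -0.02928    0.02928
  eq           1.662      1.336     0.1318
  solve Keq expr → x = 0.01464; check Q = 0.003525
Then add 0.507 M of B.
Step 3:
                   B          A          X
  init         2.169      1.336     0.1318
  Δ         -0.03334   -0.03334    0.03334
  eq           2.136      1.303     0.1652
  solve Keq expr → x = 0.01667; check Q = 0.003525

Direction: forward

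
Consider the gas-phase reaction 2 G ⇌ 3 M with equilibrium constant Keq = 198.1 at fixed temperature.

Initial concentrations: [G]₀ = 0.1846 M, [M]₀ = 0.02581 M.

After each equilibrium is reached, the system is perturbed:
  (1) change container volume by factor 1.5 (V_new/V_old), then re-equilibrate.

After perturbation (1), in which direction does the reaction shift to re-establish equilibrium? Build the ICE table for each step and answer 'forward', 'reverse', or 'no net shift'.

Q₀ = 5.0455e-04 vs Keq = 198.1 ⇒ Q<K, forward
Step 1:
                    G           M
  I            0.1846     0.02581
  C           -0.1737      0.2606
  E           0.01089      0.2864
  solve Keq expr → x = 0.08686; check Q = 198.1
Then change container volume by factor 1.5 (V_new/V_old).
Step 2:
                    G           M
  I          0.007259      0.1909
  C         -0.001245    0.001867
  E          0.006014      0.1928
  solve Keq expr → x = 6.2244e-04; check Q = 198.1

Direction: forward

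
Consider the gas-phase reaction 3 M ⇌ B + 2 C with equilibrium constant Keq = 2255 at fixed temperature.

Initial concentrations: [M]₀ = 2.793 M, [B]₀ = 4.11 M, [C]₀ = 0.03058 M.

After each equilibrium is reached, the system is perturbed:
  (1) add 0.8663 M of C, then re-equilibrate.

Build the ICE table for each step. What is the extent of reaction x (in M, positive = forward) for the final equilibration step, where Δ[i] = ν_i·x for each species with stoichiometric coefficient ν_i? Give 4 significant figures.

x = -0.01846 M

Q₀ = 1.7640e-04 vs Keq = 2255 ⇒ Q<K, forward
Step 1:
                    M           B           C
  init          2.793        4.11     0.03058
  Δ            -2.603      0.8676       1.735
  eq           0.1902       4.978       1.766
  solve Keq expr → x = 0.8676; check Q = 2255
Then add 0.8663 M of C.
Step 2:
                    M           B           C
  init         0.1902       4.978       2.632
  Δ           0.05537    -0.01846    -0.03691
  eq           0.2456       4.959       2.595
  solve Keq expr → x = -0.01846; check Q = 2255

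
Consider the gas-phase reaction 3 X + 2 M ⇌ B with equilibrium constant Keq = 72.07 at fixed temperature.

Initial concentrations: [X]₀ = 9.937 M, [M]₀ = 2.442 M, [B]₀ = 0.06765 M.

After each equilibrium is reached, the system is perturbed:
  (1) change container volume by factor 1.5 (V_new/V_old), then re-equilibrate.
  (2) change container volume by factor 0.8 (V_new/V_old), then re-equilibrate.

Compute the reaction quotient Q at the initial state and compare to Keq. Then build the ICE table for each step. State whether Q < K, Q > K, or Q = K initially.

Q₀ = 1.1561e-05; Q < K (proceeds forward)

Q₀ = 1.1561e-05 vs Keq = 72.07 ⇒ Q<K, forward
Step 1:
                  X         M         B
  I           9.937     2.442   0.06765
  C           -3.65    -2.434     1.217
  E           6.287  0.008469     1.284
  solve Keq expr → x = 1.217; check Q = 72.07
Then change container volume by factor 1.5 (V_new/V_old).
Step 2:
                  X         M         B
  I           4.191  0.005646    0.8563
  C         0.01048  0.006984 -0.003492
  E           4.202   0.01263    0.8528
  solve Keq expr → x = -0.003492; check Q = 72.07
Then change container volume by factor 0.8 (V_new/V_old).
Step 3:
                  X         M         B
  I           5.252   0.01579     1.066
  C       -0.008469 -0.005646  0.002823
  E           5.244   0.01014     1.069
  solve Keq expr → x = 0.002823; check Q = 72.07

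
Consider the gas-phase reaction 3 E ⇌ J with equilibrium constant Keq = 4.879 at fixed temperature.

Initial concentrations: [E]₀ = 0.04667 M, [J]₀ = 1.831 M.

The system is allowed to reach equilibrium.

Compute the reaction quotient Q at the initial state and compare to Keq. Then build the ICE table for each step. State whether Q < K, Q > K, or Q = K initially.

Q₀ = 1.8013e+04 vs Keq = 4.879 ⇒ Q>K, reverse
Step 1:
                   E          J
  Initial    0.04667      1.831
  Change      0.6452    -0.2151
  Equil       0.6919      1.616
  solve Keq expr → x = -0.2151; check Q = 4.879

Q₀ = 1.8013e+04; Q > K (proceeds reverse)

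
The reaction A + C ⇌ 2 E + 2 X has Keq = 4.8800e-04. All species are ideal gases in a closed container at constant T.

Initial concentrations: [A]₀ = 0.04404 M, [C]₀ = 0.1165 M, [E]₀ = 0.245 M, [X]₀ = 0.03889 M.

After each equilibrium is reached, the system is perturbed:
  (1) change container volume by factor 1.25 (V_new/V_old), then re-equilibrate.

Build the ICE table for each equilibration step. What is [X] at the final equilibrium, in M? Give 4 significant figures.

[X]_eq = 0.008844 M

Q₀ = 0.01769 vs Keq = 4.8800e-04 ⇒ Q>K, reverse
Step 1:
                  A         C         E         X
  I         0.04404    0.1165     0.245   0.03889
  C         0.01493   0.01493  -0.02985  -0.02985
  E         0.05897    0.1314    0.2151  0.009039
  solve Keq expr → x = -0.01493; check Q = 4.8800e-04
Then change container volume by factor 1.25 (V_new/V_old).
Step 2:
                  A         C         E         X
  I         0.04717    0.1051    0.1721  0.007231
  C       -8.0643e-04 -8.0643e-04  0.001613  0.001613
  E         0.04637    0.1043    0.1737  0.008844
  solve Keq expr → x = 8.0643e-04; check Q = 4.8800e-04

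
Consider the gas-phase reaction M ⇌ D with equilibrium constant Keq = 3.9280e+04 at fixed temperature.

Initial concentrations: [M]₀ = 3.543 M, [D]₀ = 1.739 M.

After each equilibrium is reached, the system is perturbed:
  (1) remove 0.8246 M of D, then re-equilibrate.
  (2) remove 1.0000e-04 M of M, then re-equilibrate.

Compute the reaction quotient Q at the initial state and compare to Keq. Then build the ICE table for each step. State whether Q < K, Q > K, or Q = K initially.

Q₀ = 0.4908 vs Keq = 3.9280e+04 ⇒ Q<K, forward
Step 1:
                    M           D
  I             3.543       1.739
  C            -3.543       3.543
  E        1.3447e-04       5.282
  solve Keq expr → x = 3.543; check Q = 3.9280e+04
Then remove 0.8246 M of D.
Step 2:
                    M           D
  I        1.3447e-04       4.457
  C       -2.0992e-05  2.0992e-05
  E        1.1347e-04       4.457
  solve Keq expr → x = 2.0992e-05; check Q = 3.9280e+04
Then remove 1.0000e-04 M of M.
Step 3:
                    M           D
  I        1.3475e-05       4.457
  C        9.9997e-05 -9.9997e-05
  E        1.1347e-04       4.457
  solve Keq expr → x = -9.9997e-05; check Q = 3.9280e+04

Q₀ = 0.4908; Q < K (proceeds forward)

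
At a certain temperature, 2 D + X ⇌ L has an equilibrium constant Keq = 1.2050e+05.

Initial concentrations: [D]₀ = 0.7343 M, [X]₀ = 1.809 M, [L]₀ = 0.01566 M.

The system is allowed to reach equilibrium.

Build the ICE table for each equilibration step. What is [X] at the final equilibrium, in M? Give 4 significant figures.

Q₀ = 0.01605 vs Keq = 1.2050e+05 ⇒ Q<K, forward
Step 1:
                    D           X           L
  I            0.7343       1.809     0.01566
  C           -0.7328     -0.3664      0.3664
  E          0.001483       1.443      0.3821
  solve Keq expr → x = 0.3664; check Q = 1.2050e+05

[X]_eq = 1.443 M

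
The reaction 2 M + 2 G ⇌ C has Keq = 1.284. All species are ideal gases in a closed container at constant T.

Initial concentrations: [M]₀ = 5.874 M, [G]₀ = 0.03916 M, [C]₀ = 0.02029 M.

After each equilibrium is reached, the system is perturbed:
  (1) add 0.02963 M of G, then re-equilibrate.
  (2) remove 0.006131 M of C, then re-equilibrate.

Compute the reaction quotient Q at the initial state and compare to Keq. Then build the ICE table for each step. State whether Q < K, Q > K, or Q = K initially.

Q₀ = 0.3835 vs Keq = 1.284 ⇒ Q<K, forward
Step 1:
                    M           G           C
  init          5.874     0.03916     0.02029
  Δ          -0.01423    -0.01423    0.007114
  eq             5.86     0.02493      0.0274
  solve Keq expr → x = 0.007114; check Q = 1.284
Then add 0.02963 M of G.
Step 2:
                    M           G           C
  init           5.86     0.05456      0.0274
  Δ          -0.02445    -0.02445     0.01223
  eq            5.835     0.03011     0.03963
  solve Keq expr → x = 0.01223; check Q = 1.284
Then remove 0.006131 M of C.
Step 3:
                    M           G           C
  init          5.835     0.03011      0.0335
  Δ         -0.002006   -0.002006    0.001003
  eq            5.833      0.0281      0.0345
  solve Keq expr → x = 0.001003; check Q = 1.284

Q₀ = 0.3835; Q < K (proceeds forward)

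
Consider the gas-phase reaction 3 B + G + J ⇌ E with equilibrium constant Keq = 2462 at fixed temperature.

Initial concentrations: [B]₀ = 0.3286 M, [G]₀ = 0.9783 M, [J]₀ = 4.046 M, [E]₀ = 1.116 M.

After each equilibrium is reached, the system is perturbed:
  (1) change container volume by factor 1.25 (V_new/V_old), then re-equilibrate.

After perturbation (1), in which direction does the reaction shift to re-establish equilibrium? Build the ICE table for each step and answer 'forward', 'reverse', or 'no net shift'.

Q₀ = 7.946 vs Keq = 2462 ⇒ Q<K, forward
Step 1:
                  B         G         J         E
  init       0.3286    0.9783     4.046     1.116
  Δ         -0.2767  -0.09222  -0.09222   0.09222
  eq        0.05193    0.8861     3.954     1.208
  solve Keq expr → x = 0.09222; check Q = 2462
Then change container volume by factor 1.25 (V_new/V_old).
Step 2:
                  B         G         J         E
  init      0.04155    0.7089     3.163    0.9666
  Δ         0.01415  0.004718  0.004718 -0.004718
  eq         0.0557    0.7136     3.168    0.9619
  solve Keq expr → x = -0.004718; check Q = 2462

Direction: reverse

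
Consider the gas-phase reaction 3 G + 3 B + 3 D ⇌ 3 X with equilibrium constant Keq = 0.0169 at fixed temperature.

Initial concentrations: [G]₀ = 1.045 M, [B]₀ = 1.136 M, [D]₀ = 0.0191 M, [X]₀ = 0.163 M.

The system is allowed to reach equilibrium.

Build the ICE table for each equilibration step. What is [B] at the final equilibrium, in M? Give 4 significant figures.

[B]_eq = 1.25 M

Q₀ = 371.5 vs Keq = 0.0169 ⇒ Q>K, reverse
Step 1:
                    G           B           D           X
  Initial       1.045       1.136      0.0191       0.163
  Change       0.1137      0.1137      0.1137     -0.1137
  Equil         1.159        1.25      0.1328     0.04933
  solve Keq expr → x = -0.03789; check Q = 0.0169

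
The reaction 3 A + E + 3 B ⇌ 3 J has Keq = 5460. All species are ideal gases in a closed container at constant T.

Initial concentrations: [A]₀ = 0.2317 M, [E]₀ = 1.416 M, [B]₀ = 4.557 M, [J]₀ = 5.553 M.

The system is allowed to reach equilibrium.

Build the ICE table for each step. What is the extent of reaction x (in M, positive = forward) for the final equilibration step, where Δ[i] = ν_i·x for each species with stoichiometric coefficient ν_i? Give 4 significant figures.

Q₀ = 102.7 vs Keq = 5460 ⇒ Q<K, forward
Step 1:
                   A          E          B          J
  init        0.2317      1.416      4.557      5.553
  Δ           -0.165   -0.05499     -0.165      0.165
  eq         0.06672      1.361      4.392      5.718
  solve Keq expr → x = 0.05499; check Q = 5460

x = 0.05499 M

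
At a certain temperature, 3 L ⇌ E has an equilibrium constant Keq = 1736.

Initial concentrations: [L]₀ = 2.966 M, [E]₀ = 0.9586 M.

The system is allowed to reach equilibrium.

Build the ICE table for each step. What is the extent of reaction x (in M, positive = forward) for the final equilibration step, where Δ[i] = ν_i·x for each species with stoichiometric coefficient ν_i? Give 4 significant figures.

Q₀ = 0.03674 vs Keq = 1736 ⇒ Q<K, forward
Step 1:
                   L          E
  I            2.966     0.9586
  C           -2.863     0.9542
  E           0.1033      1.913
  solve Keq expr → x = 0.9542; check Q = 1736

x = 0.9542 M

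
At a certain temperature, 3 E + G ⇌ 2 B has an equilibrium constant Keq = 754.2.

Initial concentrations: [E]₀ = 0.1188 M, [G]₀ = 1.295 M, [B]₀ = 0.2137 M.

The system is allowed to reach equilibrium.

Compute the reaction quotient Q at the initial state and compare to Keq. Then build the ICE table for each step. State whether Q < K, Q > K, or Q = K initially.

Q₀ = 21.03; Q < K (proceeds forward)

Q₀ = 21.03 vs Keq = 754.2 ⇒ Q<K, forward
Step 1:
                    E           G           B
  I            0.1188       1.295      0.2137
  C          -0.07694    -0.02565     0.05129
  E           0.04186       1.269       0.265
  solve Keq expr → x = 0.02565; check Q = 754.2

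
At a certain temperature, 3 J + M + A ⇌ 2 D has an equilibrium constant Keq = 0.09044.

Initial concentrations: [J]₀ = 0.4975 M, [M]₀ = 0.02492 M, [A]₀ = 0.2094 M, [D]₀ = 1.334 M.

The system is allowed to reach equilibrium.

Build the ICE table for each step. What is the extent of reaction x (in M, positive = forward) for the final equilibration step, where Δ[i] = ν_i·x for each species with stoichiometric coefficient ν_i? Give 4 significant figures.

x = -0.453 M

Q₀ = 2770 vs Keq = 0.09044 ⇒ Q>K, reverse
Step 1:
                    J           M           A           D
  init         0.4975     0.02492      0.2094       1.334
  Δ             1.359       0.453       0.453      -0.906
  eq            1.856      0.4779      0.6624       0.428
  solve Keq expr → x = -0.453; check Q = 0.09044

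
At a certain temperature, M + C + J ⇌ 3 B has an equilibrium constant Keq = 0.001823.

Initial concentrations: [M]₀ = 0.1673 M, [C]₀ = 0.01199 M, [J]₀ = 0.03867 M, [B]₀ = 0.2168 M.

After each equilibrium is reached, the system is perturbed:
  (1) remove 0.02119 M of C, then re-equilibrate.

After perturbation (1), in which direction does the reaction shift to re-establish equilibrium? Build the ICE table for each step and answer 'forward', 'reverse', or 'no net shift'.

Direction: reverse

Q₀ = 131.4 vs Keq = 0.001823 ⇒ Q>K, reverse
Step 1:
                   M          C          J          B
  I           0.1673    0.01199    0.03867     0.2168
  C          0.06717    0.06717    0.06717    -0.2015
  E           0.2345    0.07916     0.1058     0.0153
  solve Keq expr → x = -0.06717; check Q = 0.001823
Then remove 0.02119 M of C.
Step 2:
                   M          C          J          B
  I           0.2345    0.05797     0.1058     0.0153
  C       4.8027e-04 4.8027e-04 4.8027e-04  -0.001441
  E           0.2349    0.05845     0.1063    0.01386
  solve Keq expr → x = -4.8027e-04; check Q = 0.001823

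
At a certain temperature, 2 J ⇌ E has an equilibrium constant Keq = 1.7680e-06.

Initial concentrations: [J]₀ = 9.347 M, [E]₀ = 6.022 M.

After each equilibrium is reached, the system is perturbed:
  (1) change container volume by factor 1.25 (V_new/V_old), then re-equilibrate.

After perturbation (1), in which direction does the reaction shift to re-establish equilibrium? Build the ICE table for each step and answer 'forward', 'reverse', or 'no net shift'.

Direction: reverse

Q₀ = 0.06893 vs Keq = 1.7680e-06 ⇒ Q>K, reverse
Step 1:
                   J          E
  init         9.347      6.022
  Δ            12.04     -6.021
  eq           21.39 8.0887e-04
  solve Keq expr → x = -6.021; check Q = 1.7680e-06
Then change container volume by factor 1.25 (V_new/V_old).
Step 2:
                   J          E
  init         17.11 6.4710e-04
  Δ       2.5881e-04 -1.2940e-04
  eq           17.11 5.1769e-04
  solve Keq expr → x = -1.2940e-04; check Q = 1.7680e-06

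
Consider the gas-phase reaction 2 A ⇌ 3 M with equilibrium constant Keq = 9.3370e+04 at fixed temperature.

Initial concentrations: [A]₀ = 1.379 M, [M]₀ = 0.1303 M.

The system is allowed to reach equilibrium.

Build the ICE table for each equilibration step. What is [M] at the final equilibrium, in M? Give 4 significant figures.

Q₀ = 0.001163 vs Keq = 9.3370e+04 ⇒ Q<K, forward
Step 1:
                    A           M
  Initial       1.379      0.1303
  Change       -1.368       2.053
  Equil       0.01056       2.183
  solve Keq expr → x = 0.6842; check Q = 9.3370e+04

[M]_eq = 2.183 M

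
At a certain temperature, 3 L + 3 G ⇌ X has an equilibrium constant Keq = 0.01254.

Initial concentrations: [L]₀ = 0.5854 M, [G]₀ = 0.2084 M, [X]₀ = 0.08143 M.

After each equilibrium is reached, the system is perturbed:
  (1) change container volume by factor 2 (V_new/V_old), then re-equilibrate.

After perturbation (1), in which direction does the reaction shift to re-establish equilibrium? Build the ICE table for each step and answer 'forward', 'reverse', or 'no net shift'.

Direction: reverse

Q₀ = 44.85 vs Keq = 0.01254 ⇒ Q>K, reverse
Step 1:
                  L         G         X
  I          0.5854    0.2084   0.08143
  C          0.2423    0.2423  -0.08078
  E          0.8277    0.4507 6.5124e-04
  solve Keq expr → x = -0.08078; check Q = 0.01254
Then change container volume by factor 2 (V_new/V_old).
Step 2:
                  L         G         X
  I          0.4139    0.2254 3.2562e-04
  C       9.4573e-04 9.4573e-04 -3.1524e-04
  E          0.4148    0.2263 1.0375e-05
  solve Keq expr → x = -3.1524e-04; check Q = 0.01254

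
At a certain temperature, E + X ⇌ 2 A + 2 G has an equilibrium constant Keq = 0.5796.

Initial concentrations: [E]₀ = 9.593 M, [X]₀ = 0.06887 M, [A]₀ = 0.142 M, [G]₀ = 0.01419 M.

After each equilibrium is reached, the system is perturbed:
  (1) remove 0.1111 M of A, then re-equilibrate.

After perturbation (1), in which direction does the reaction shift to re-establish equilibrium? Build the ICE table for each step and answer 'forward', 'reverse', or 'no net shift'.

Q₀ = 6.1455e-06 vs Keq = 0.5796 ⇒ Q<K, forward
Step 1:
                   E          X          A          G
  Initial      9.593    0.06887      0.142    0.01419
  Change    -0.06855   -0.06855     0.1371     0.1371
  Equil        9.524 3.2294e-04     0.2791     0.1513
  solve Keq expr → x = 0.06855; check Q = 0.5796
Then remove 0.1111 M of A.
Step 2:
                   E          X          A          G
  Initial      9.524 3.2294e-04      0.168     0.1513
  Change  -2.0472e-04 -2.0472e-04 4.0944e-04 4.0944e-04
  Equil        9.524 1.1822e-04     0.1684     0.1517
  solve Keq expr → x = 2.0472e-04; check Q = 0.5796

Direction: forward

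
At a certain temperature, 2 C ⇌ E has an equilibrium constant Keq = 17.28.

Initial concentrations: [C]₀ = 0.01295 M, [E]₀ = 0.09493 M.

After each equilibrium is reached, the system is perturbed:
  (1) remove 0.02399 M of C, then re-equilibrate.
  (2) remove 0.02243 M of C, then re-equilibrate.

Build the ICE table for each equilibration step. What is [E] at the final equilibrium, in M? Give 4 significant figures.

[E]_eq = 0.05102 M

Q₀ = 566.1 vs Keq = 17.28 ⇒ Q>K, reverse
Step 1:
                    C           E
  I           0.01295     0.09493
  C           0.05054    -0.02527
  E           0.06349     0.06966
  solve Keq expr → x = -0.02527; check Q = 17.28
Then remove 0.02399 M of C.
Step 2:
                    C           E
  I            0.0395     0.06966
  C            0.0194   -0.009702
  E            0.0589     0.05996
  solve Keq expr → x = -0.009702; check Q = 17.28
Then remove 0.02243 M of C.
Step 3:
                    C           E
  I           0.03647     0.05996
  C           0.01787   -0.008933
  E           0.05434     0.05102
  solve Keq expr → x = -0.008933; check Q = 17.28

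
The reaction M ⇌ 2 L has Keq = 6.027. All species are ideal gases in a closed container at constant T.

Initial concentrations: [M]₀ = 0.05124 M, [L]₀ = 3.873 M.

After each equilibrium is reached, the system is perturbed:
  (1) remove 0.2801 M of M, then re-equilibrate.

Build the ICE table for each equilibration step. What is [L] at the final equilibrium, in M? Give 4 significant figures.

[L]_eq = 2.038 M

Q₀ = 292.7 vs Keq = 6.027 ⇒ Q>K, reverse
Step 1:
                  M         L
  init      0.05124     3.873
  Δ          0.8024    -1.605
  eq         0.8536     2.268
  solve Keq expr → x = -0.8024; check Q = 6.027
Then remove 0.2801 M of M.
Step 2:
                  M         L
  init       0.5735     2.268
  Δ          0.1153   -0.2306
  eq         0.6889     2.038
  solve Keq expr → x = -0.1153; check Q = 6.027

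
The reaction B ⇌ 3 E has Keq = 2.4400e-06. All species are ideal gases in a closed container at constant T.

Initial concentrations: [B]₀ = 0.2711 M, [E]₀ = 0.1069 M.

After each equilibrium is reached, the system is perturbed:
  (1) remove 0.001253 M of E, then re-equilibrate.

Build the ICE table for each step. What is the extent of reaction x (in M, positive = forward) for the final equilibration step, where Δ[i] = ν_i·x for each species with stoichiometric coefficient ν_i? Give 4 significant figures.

x = 4.1629e-04 M

Q₀ = 0.004506 vs Keq = 2.4400e-06 ⇒ Q>K, reverse
Step 1:
                   B          E
  init        0.2711     0.1069
  Δ          0.03262   -0.09785
  eq          0.3037   0.009049
  solve Keq expr → x = -0.03262; check Q = 2.4400e-06
Then remove 0.001253 M of E.
Step 2:
                   B          E
  init        0.3037   0.007796
  Δ       -4.1629e-04   0.001249
  eq          0.3033   0.009045
  solve Keq expr → x = 4.1629e-04; check Q = 2.4400e-06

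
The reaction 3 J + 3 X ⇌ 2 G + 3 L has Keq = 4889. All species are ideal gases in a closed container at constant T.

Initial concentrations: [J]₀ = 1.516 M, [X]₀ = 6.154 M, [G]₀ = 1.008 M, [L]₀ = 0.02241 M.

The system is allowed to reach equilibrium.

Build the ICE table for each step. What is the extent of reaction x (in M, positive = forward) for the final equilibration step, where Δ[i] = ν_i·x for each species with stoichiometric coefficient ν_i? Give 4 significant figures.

Q₀ = 1.4082e-08 vs Keq = 4889 ⇒ Q<K, forward
Step 1:
                    J           X           G           L
  Initial       1.516       6.154       1.008     0.02241
  Change       -1.486      -1.486      0.9905       1.486
  Equil        0.0302       4.668       1.999       1.508
  solve Keq expr → x = 0.4953; check Q = 4889

x = 0.4953 M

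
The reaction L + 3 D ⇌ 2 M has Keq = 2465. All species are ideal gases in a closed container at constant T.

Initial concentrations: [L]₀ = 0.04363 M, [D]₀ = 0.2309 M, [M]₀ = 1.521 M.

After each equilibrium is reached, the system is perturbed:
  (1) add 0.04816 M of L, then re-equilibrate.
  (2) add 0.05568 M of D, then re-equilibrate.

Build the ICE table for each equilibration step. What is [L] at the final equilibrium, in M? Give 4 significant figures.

Q₀ = 4307 vs Keq = 2465 ⇒ Q>K, reverse
Step 1:
                  L         D         M
  Initial   0.04363    0.2309     1.521
  Change   0.009266    0.0278  -0.01853
  Equil      0.0529    0.2587     1.502
  solve Keq expr → x = -0.009266; check Q = 2465
Then add 0.04816 M of L.
Step 2:
                  L         D         M
  Initial    0.1011    0.2587     1.502
  Change   -0.01273  -0.03819   0.02546
  Equil     0.08833    0.2205     1.528
  solve Keq expr → x = 0.01273; check Q = 2465
Then add 0.05568 M of D.
Step 3:
                  L         D         M
  Initial   0.08833    0.2762     1.528
  Change   -0.01348  -0.04043   0.02696
  Equil     0.07485    0.2358     1.555
  solve Keq expr → x = 0.01348; check Q = 2465

[L]_eq = 0.07485 M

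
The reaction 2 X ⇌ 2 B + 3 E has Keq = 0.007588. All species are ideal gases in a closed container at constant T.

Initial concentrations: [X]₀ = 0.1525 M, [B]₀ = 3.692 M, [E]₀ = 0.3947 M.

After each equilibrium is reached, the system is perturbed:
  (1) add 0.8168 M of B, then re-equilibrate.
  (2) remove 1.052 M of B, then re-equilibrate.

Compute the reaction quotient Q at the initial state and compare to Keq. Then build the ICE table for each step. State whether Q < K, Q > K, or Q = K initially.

Q₀ = 36.04; Q > K (proceeds reverse)

Q₀ = 36.04 vs Keq = 0.007588 ⇒ Q>K, reverse
Step 1:
                   X          B          E
  I           0.1525      3.692     0.3947
  C           0.2328    -0.2328    -0.3492
  E           0.3853      3.459    0.04549
  solve Keq expr → x = -0.1164; check Q = 0.007588
Then add 0.8168 M of B.
Step 2:
                   X          B          E
  I           0.3853      4.276    0.04549
  C         0.003808  -0.003808  -0.005712
  E           0.3891      4.272    0.03978
  solve Keq expr → x = -0.001904; check Q = 0.007588
Then remove 1.052 M of B.
Step 3:
                   X          B          E
  I           0.3891       3.22    0.03978
  C        -0.005181   0.005181   0.007771
  E           0.3839      3.225    0.04755
  solve Keq expr → x = 0.00259; check Q = 0.007588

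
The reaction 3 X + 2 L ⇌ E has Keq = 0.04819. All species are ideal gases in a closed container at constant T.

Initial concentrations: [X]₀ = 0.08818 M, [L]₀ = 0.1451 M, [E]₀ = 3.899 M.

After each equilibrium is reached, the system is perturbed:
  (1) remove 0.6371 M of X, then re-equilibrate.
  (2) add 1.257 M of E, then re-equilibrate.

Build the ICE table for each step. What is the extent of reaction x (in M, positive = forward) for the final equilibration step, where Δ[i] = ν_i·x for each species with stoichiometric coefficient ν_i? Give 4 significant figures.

Q₀ = 2.7009e+05 vs Keq = 0.04819 ⇒ Q>K, reverse
Step 1:
                  X         L         E
  I         0.08818    0.1451     3.899
  C           2.556     1.704    -0.852
  E           2.644     1.849     3.047
  solve Keq expr → x = -0.852; check Q = 0.04819
Then remove 0.6371 M of X.
Step 2:
                  X         L         E
  I           2.007     1.849     3.047
  C          0.3838    0.2559   -0.1279
  E           2.391     2.105     2.919
  solve Keq expr → x = -0.1279; check Q = 0.04819
Then add 1.257 M of E.
Step 3:
                  X         L         E
  I           2.391     2.105     4.176
  C          0.1881    0.1254  -0.06271
  E           2.579      2.23     4.113
  solve Keq expr → x = -0.06271; check Q = 0.04819

x = -0.06271 M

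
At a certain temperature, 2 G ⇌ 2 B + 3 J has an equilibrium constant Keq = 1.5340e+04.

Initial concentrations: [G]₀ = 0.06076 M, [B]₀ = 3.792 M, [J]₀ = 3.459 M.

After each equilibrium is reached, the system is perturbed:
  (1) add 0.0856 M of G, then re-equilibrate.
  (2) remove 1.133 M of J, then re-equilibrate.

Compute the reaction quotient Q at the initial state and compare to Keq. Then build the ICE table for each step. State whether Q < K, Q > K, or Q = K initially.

Q₀ = 1.6120e+05; Q > K (proceeds reverse)

Q₀ = 1.6120e+05 vs Keq = 1.5340e+04 ⇒ Q>K, reverse
Step 1:
                  G         B         J
  init      0.06076     3.792     3.459
  Δ           0.116    -0.116   -0.1739
  eq         0.1767     3.676     3.285
  solve Keq expr → x = -0.05798; check Q = 1.5340e+04
Then add 0.0856 M of G.
Step 2:
                  G         B         J
  init       0.2623     3.676     3.285
  Δ          -0.073     0.073    0.1095
  eq         0.1893     3.749     3.395
  solve Keq expr → x = 0.0365; check Q = 1.5340e+04
Then remove 1.133 M of J.
Step 3:
                  G         B         J
  init       0.1893     3.749     2.262
  Δ        -0.07621   0.07621    0.1143
  eq         0.1131     3.825     2.376
  solve Keq expr → x = 0.0381; check Q = 1.5340e+04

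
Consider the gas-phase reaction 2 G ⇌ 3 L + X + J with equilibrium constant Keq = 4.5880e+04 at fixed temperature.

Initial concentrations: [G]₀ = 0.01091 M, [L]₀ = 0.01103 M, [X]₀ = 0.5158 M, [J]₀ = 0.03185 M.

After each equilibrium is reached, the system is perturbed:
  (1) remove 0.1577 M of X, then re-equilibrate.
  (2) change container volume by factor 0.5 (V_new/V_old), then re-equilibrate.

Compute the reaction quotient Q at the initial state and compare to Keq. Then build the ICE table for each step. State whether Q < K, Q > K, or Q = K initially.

Q₀ = 1.8521e-04; Q < K (proceeds forward)

Q₀ = 1.8521e-04 vs Keq = 4.5880e+04 ⇒ Q<K, forward
Step 1:
                   G          L          X          J
  I          0.01091    0.01103     0.5158    0.03185
  C         -0.01091    0.01636   0.005454   0.005454
  E       2.9511e-06    0.02739     0.5213     0.0373
  solve Keq expr → x = 0.005454; check Q = 4.5880e+04
Then remove 0.1577 M of X.
Step 2:
                   G          L          X          J
  I       2.9511e-06    0.02739     0.3636     0.0373
  C       -4.8641e-07 7.2962e-07 2.4321e-07 2.4321e-07
  E       2.4647e-06    0.02739     0.3636     0.0373
  solve Keq expr → x = 2.4321e-07; check Q = 4.5880e+04
Then change container volume by factor 0.5 (V_new/V_old).
Step 3:
                   G          L          X          J
  I       4.9294e-06    0.05478     0.7271    0.07461
  C       9.0075e-06 -1.3511e-05 -4.5038e-06 -4.5038e-06
  E       1.3937e-05    0.05477     0.7271     0.0746
  solve Keq expr → x = -4.5038e-06; check Q = 4.5880e+04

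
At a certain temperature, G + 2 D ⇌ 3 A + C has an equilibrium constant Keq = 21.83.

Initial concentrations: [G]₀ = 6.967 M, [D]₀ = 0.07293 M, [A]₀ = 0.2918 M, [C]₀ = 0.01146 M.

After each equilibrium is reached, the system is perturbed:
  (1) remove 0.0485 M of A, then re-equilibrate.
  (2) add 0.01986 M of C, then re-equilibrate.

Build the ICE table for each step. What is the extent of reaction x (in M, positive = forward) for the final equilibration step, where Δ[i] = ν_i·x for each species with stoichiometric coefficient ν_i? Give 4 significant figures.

Q₀ = 0.007684 vs Keq = 21.83 ⇒ Q<K, forward
Step 1:
                   G          D          A          C
  init         6.967    0.07293     0.2918    0.01146
  Δ         -0.03431   -0.06862     0.1029    0.03431
  eq           6.933   0.004313     0.3947    0.04577
  solve Keq expr → x = 0.03431; check Q = 21.83
Then remove 0.0485 M of A.
Step 2:
                   G          D          A          C
  init         6.933   0.004313     0.3462    0.04577
  Δ       -3.6924e-04 -7.3847e-04   0.001108 3.6924e-04
  eq           6.932   0.003574     0.3473    0.04614
  solve Keq expr → x = 3.6924e-04; check Q = 21.83
Then add 0.01986 M of C.
Step 3:
                   G          D          A          C
  init         6.932   0.003574     0.3473      0.066
  Δ       3.3555e-04 6.7109e-04  -0.001007 -3.3555e-04
  eq           6.933   0.004245     0.3463    0.06566
  solve Keq expr → x = -3.3555e-04; check Q = 21.83

x = -3.3555e-04 M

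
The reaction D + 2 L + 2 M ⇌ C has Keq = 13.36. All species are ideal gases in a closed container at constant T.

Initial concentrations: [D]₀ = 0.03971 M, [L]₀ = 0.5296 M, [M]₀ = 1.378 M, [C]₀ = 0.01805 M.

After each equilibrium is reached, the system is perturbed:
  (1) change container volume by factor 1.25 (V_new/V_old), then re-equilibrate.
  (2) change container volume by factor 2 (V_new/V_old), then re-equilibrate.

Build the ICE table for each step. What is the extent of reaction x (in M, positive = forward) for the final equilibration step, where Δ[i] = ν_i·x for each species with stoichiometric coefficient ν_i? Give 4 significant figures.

x = -0.01225 M

Q₀ = 0.8535 vs Keq = 13.36 ⇒ Q<K, forward
Step 1:
                    D           L           M           C
  Initial     0.03971      0.5296       1.378     0.01805
  Change     -0.03025    -0.06049    -0.06049     0.03025
  Equil      0.009464      0.4691       1.318      0.0483
  solve Keq expr → x = 0.03025; check Q = 13.36
Then change container volume by factor 1.25 (V_new/V_old).
Step 2:
                    D           L           M           C
  Initial    0.007571      0.3753       1.054     0.03864
  Change     0.006465     0.01293     0.01293   -0.006465
  Equil       0.01404      0.3882       1.067     0.03217
  solve Keq expr → x = -0.006465; check Q = 13.36
Then change container volume by factor 2 (V_new/V_old).
Step 3:
                    D           L           M           C
  Initial    0.007018      0.1941      0.5335     0.01609
  Change      0.01225     0.02451     0.02451    -0.01225
  Equil       0.01927      0.2186       0.558    0.003831
  solve Keq expr → x = -0.01225; check Q = 13.36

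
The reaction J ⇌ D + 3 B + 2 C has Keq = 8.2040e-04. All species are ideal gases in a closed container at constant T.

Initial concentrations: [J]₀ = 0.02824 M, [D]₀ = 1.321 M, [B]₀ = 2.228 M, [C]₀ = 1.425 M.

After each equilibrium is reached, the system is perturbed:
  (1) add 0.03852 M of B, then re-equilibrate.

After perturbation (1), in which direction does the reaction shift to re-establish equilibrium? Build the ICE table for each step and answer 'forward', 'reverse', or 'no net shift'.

Q₀ = 1051 vs Keq = 8.2040e-04 ⇒ Q>K, reverse
Step 1:
                  J         D         B         C
  Initial   0.02824     1.321     2.228     1.425
  Change     0.6354   -0.6354    -1.906    -1.271
  Equil      0.6636    0.6856    0.3219    0.1543
  solve Keq expr → x = -0.6354; check Q = 8.2040e-04
Then add 0.03852 M of B.
Step 2:
                  J         D         B         C
  Initial    0.6636    0.6856    0.3604    0.1543
  Change   0.006098 -0.006098   -0.0183   -0.0122
  Equil      0.6697    0.6795    0.3421    0.1421
  solve Keq expr → x = -0.006098; check Q = 8.2040e-04

Direction: reverse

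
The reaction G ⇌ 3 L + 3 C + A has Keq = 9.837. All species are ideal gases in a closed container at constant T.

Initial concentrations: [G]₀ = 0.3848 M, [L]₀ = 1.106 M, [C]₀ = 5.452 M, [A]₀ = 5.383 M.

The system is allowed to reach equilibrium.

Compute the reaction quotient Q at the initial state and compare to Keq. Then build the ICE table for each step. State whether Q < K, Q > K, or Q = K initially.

Q₀ = 3067; Q > K (proceeds reverse)

Q₀ = 3067 vs Keq = 9.837 ⇒ Q>K, reverse
Step 1:
                    G           L           C           A
  init         0.3848       1.106       5.452       5.383
  Δ            0.2893     -0.8678     -0.8678     -0.2893
  eq           0.6741      0.2382       4.584       5.094
  solve Keq expr → x = -0.2893; check Q = 9.837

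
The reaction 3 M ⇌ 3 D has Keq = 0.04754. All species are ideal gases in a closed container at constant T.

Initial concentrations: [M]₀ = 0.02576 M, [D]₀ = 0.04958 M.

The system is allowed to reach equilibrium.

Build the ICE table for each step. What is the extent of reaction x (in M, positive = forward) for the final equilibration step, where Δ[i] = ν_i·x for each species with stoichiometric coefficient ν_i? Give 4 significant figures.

Q₀ = 7.13 vs Keq = 0.04754 ⇒ Q>K, reverse
Step 1:
                   M          D
  Initial    0.02576    0.04958
  Change     0.02955   -0.02955
  Equil      0.05531    0.02003
  solve Keq expr → x = -0.009848; check Q = 0.04754

x = -0.009848 M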